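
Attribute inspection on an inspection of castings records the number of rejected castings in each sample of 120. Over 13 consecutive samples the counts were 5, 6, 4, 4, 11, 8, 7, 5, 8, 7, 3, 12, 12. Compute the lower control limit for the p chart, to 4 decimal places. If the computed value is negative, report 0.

p̄ = Σdᵢ / (k·n) = 92 / (13 × 120) = 0.05897
LCL = p̄ − 3·√(p̄(1−p̄)/n) = 0.05897 − 3 × 0.02151 = -0.00554 → 0 (negative, so LCL = 0)

0.0000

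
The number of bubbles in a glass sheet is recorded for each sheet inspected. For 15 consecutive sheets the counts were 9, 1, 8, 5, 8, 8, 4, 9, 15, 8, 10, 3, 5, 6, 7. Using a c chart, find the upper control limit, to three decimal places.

15.042

c̄ = (9 + 1 + 8 + 5 + 8 + 8 + 4 + 9 + 15 + 8 + 10 + 3 + 5 + 6 + 7) / 15 = 106 / 15 = 7.0667
UCL = c̄ + 3√c̄ = 7.0667 + 3 × √7.0667 = 7.0667 + 3 × 2.6583 = 15.0416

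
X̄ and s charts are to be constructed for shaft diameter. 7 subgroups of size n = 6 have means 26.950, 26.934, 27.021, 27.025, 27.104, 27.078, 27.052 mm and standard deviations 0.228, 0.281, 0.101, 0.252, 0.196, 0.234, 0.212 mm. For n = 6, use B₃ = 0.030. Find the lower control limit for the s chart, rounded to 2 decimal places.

s̄ = (0.228 + 0.281 + 0.101 + 0.252 + 0.196 + 0.234 + 0.212) / 7 = 0.2149
LCL_s = B₃·s̄ = 0.030 × 0.2149 = 0.0064

0.01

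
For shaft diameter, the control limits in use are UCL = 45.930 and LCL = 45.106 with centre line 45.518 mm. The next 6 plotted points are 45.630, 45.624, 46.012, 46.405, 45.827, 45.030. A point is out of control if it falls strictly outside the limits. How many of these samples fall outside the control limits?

3

Compare each point to [45.106, 45.930]: sample 3 = 46.012 > UCL; sample 4 = 46.405 > UCL; sample 6 = 45.030 < LCL.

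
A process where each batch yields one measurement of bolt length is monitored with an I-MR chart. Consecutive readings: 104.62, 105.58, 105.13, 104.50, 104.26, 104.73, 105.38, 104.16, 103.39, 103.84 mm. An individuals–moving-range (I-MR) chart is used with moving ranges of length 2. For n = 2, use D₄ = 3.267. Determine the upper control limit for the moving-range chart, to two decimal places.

2.12

Moving ranges: 0.96, 0.45, 0.63, 0.24, 0.47, 0.65, 1.22, 0.77, 0.45; M̄R̄ = 5.8400 / 9 = 0.6489
UCL_MR = D₄·M̄R̄ = 3.267 × 0.6489 = 2.1199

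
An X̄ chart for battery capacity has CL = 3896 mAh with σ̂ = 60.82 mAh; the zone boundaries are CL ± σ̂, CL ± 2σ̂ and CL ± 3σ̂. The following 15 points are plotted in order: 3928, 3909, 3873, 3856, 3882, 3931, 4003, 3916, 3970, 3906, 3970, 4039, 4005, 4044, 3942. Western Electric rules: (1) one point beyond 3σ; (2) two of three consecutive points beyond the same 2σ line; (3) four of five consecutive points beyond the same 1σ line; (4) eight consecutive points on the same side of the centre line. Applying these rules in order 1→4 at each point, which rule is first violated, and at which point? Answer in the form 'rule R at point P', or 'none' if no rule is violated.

rule 3 at point 13

Zone of each point (C = within 1σ̂, B = 1σ̂–2σ̂, A = 2σ̂–3σ̂, * = beyond 3σ̂; sign = side of CL): 1:+C, 2:+C, 3:-C, 4:-C, 5:-C, 6:+C, 7:+B, 8:+C, 9:+B, 10:+C, 11:+B, 12:+A, 13:+B, 14:+A, 15:+C
Rule 3 (four of five consecutive points beyond the same 1σ limit) is satisfied at point 13.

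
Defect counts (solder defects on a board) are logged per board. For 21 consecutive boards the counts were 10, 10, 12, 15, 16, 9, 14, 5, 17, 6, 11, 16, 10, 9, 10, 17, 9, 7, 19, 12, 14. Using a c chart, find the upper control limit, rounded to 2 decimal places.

22.12

c̄ = (10 + 10 + 12 + 15 + 16 + 9 + 14 + 5 + 17 + 6 + 11 + 16 + 10 + 9 + 10 + 17 + 9 + 7 + 19 + 12 + 14) / 21 = 248 / 21 = 11.8095
UCL = c̄ + 3√c̄ = 11.8095 + 3 × √11.8095 = 11.8095 + 3 × 3.4365 = 22.1190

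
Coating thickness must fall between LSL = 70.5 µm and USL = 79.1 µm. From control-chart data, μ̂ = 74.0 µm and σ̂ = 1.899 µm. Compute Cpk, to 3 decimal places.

0.614

Cpu = (USL − μ̂) / (3σ̂) = (79.1 − 74.0) / (3 × 1.899) = 0.8952; Cpl = (μ̂ − LSL) / (3σ̂) = (74.0 − 70.5) / (3 × 1.899) = 0.6144; Cpk = min(Cpu, Cpl) = 0.6144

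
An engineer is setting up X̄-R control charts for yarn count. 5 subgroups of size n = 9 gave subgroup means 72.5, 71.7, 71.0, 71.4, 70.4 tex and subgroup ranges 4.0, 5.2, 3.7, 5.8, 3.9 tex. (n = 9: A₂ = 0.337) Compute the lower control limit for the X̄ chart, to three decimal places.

X̄̄ = (72.5 + 71.7 + 71.0 + 71.4 + 70.4) / 5 = 357.0000 / 5 = 71.4000
R̄ = (4.0 + 5.2 + 3.7 + 5.8 + 3.9) / 5 = 22.6000 / 5 = 4.5200
LCL = X̄̄ − A₂·R̄ = 71.4000 − 0.337 × 4.5200 = 69.8768

69.877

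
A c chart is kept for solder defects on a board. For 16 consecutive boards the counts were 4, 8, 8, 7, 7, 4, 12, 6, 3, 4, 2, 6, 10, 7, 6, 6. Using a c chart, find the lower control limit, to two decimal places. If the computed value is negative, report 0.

0.00

c̄ = (4 + 8 + 8 + 7 + 7 + 4 + 12 + 6 + 3 + 4 + 2 + 6 + 10 + 7 + 6 + 6) / 16 = 100 / 16 = 6.2500
LCL = c̄ − 3√c̄ = 6.2500 − 3 × 2.5000 = -1.2500 → 0 (cannot be negative)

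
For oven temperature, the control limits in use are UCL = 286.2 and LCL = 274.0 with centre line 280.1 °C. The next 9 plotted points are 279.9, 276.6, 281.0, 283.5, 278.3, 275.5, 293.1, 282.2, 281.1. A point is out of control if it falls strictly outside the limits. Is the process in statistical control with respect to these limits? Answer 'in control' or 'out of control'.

out of control

Compare each point to [274.0, 286.2]: sample 7 = 293.1 > UCL.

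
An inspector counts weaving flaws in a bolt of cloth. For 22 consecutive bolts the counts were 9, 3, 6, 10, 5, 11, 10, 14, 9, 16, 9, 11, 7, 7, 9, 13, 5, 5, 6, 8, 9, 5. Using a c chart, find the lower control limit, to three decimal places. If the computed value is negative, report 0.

0.000

c̄ = (9 + 3 + 6 + 10 + 5 + 11 + 10 + 14 + 9 + 16 + 9 + 11 + 7 + 7 + 9 + 13 + 5 + 5 + 6 + 8 + 9 + 5) / 22 = 187 / 22 = 8.5000
LCL = c̄ − 3√c̄ = 8.5000 − 3 × 2.9155 = -0.2464 → 0 (cannot be negative)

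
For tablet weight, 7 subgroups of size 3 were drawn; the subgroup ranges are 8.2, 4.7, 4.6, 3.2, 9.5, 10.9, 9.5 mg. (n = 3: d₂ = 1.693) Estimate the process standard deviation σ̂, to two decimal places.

R̄ = (8.2 + 4.7 + 4.6 + 3.2 + 9.5 + 10.9 + 9.5) / 7 = 7.2286
σ̂ = R̄ / d₂ = 7.2286 / 1.693 = 4.2697

4.27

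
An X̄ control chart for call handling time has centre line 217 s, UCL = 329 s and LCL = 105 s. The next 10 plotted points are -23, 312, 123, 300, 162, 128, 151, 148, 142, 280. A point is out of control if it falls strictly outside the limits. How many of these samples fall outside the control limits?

1

Compare each point to [105, 329]: sample 1 = -23 < LCL.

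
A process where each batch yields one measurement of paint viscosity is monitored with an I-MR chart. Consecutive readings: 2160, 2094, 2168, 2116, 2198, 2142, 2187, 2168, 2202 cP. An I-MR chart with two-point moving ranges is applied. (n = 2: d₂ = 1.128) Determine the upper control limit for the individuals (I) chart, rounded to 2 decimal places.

X̄ = (2160 + 2094 + 2168 + 2116 + 2198 + 2142 + 2187 + 2168 + 2202) / 9 = 2159.4444
Moving ranges: 66, 74, 52, 82, 56, 45, 19, 34; M̄R̄ = 428.0000 / 8 = 53.5000
UCL = X̄ + 3·M̄R̄/d₂ = 2159.4444 + 3 × 53.5000 / 1.128 = 2301.7317

2301.73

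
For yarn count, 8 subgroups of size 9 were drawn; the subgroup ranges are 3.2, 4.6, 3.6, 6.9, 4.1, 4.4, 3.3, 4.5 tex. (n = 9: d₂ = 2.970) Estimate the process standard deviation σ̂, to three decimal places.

1.456

R̄ = (3.2 + 4.6 + 3.6 + 6.9 + 4.1 + 4.4 + 3.3 + 4.5) / 8 = 4.3250
σ̂ = R̄ / d₂ = 4.3250 / 2.970 = 1.4562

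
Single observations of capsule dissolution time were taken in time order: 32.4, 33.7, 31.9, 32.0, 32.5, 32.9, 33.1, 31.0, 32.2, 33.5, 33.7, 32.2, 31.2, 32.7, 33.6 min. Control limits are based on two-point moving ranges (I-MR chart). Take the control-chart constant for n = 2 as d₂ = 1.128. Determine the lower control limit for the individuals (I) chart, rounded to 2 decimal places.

X̄ = (32.4 + 33.7 + 31.9 + 32.0 + 32.5 + 32.9 + 33.1 + 31.0 + 32.2 + 33.5 + 33.7 + 32.2 + 31.2 + 32.7 + 33.6) / 15 = 32.5733
Moving ranges: 1.3, 1.8, 0.1, 0.5, 0.4, 0.2, 2.1, 1.2, 1.3, 0.2, 1.5, 1.0, 1.5, 0.9; M̄R̄ = 14.0000 / 14 = 1.0000
LCL = X̄ − 3·M̄R̄/d₂ = 32.5733 − 3 × 1.0000 / 1.128 = 29.9138

29.91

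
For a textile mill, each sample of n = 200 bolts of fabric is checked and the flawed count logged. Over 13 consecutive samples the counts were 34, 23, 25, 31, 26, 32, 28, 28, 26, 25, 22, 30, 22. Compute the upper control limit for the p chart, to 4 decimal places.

p̄ = Σdᵢ / (k·n) = 352 / (13 × 200) = 0.13538
UCL = p̄ + 3·√(p̄(1−p̄)/n) = 0.13538 + 3 × √(0.13538×0.86462/200) = 0.13538 + 3 × 0.02419 = 0.20796

0.2080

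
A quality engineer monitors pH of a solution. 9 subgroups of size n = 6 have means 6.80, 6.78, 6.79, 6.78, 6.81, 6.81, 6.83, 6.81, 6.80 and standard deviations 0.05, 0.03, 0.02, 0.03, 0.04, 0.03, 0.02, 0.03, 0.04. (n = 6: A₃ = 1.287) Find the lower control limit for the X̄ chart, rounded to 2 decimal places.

X̄̄ = (6.80 + 6.78 + 6.79 + 6.78 + 6.81 + 6.81 + 6.83 + 6.81 + 6.80) / 9 = 6.8011
s̄ = (0.05 + 0.03 + 0.02 + 0.03 + 0.04 + 0.03 + 0.02 + 0.03 + 0.04) / 9 = 0.0322
LCL = X̄̄ − A₃·s̄ = 6.8011 − 1.287 × 0.0322 = 6.7596

6.76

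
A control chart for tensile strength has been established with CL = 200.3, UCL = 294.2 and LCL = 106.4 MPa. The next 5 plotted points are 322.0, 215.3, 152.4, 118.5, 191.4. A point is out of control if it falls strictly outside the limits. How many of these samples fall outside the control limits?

1

Compare each point to [106.4, 294.2]: sample 1 = 322.0 > UCL.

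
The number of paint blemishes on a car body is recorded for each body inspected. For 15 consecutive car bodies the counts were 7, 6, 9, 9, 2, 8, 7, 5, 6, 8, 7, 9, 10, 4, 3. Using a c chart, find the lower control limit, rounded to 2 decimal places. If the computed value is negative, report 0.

0.00

c̄ = (7 + 6 + 9 + 9 + 2 + 8 + 7 + 5 + 6 + 8 + 7 + 9 + 10 + 4 + 3) / 15 = 100 / 15 = 6.6667
LCL = c̄ − 3√c̄ = 6.6667 − 3 × 2.5820 = -1.0793 → 0 (cannot be negative)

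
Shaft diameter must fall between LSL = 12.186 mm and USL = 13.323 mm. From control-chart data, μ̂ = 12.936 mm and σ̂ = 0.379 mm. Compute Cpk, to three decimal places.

0.340

Cpu = (USL − μ̂) / (3σ̂) = (13.323 − 12.936) / (3 × 0.379) = 0.3404; Cpl = (μ̂ − LSL) / (3σ̂) = (12.936 − 12.186) / (3 × 0.379) = 0.6596; Cpk = min(Cpu, Cpl) = 0.3404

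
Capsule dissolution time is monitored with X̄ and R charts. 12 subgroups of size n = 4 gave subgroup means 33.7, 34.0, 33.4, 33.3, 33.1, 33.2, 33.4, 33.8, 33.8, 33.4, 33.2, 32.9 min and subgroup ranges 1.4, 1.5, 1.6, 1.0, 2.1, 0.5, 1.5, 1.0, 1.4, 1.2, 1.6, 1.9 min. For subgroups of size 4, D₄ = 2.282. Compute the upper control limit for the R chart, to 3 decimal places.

3.176

R̄ = (1.4 + 1.5 + 1.6 + 1.0 + 2.1 + 0.5 + 1.5 + 1.0 + 1.4 + 1.2 + 1.6 + 1.9) / 12 = 16.7000 / 12 = 1.3917
UCL_R = D₄·R̄ = 2.282 × 1.3917 = 3.1758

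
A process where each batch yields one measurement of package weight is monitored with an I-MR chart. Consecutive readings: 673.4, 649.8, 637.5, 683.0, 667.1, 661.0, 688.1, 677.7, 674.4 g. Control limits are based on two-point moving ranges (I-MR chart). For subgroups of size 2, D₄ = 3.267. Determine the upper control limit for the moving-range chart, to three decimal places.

58.888

Moving ranges: 23.6, 12.3, 45.5, 15.9, 6.1, 27.1, 10.4, 3.3; M̄R̄ = 144.2000 / 8 = 18.0250
UCL_MR = D₄·M̄R̄ = 3.267 × 18.0250 = 58.8877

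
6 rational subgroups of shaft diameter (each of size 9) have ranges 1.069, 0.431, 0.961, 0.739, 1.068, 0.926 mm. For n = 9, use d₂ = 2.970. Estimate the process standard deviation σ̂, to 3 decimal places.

0.291

R̄ = (1.069 + 0.431 + 0.961 + 0.739 + 1.068 + 0.926) / 6 = 0.8657
σ̂ = R̄ / d₂ = 0.8657 / 2.970 = 0.2915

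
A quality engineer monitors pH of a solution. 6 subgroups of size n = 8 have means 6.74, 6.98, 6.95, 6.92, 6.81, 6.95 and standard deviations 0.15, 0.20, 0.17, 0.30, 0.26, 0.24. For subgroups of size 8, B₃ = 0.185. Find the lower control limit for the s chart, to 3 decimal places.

0.041

s̄ = (0.15 + 0.20 + 0.17 + 0.30 + 0.26 + 0.24) / 6 = 0.2200
LCL_s = B₃·s̄ = 0.185 × 0.2200 = 0.0407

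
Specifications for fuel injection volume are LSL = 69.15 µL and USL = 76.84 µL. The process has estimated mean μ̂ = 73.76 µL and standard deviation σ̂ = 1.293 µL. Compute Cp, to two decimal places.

0.99

Cp = (USL − LSL) / (6σ̂) = (76.84 − 69.15) / (6 × 1.293) = 7.6900 / 7.7580 = 0.9912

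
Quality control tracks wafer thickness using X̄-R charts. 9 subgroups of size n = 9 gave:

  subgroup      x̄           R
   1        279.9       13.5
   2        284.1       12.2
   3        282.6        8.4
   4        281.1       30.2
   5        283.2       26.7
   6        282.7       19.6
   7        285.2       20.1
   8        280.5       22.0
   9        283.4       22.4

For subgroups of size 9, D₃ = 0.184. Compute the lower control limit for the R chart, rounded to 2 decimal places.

R̄ = (13.5 + 12.2 + 8.4 + 30.2 + 26.7 + 19.6 + 20.1 + 22.0 + 22.4) / 9 = 175.1000 / 9 = 19.4556
LCL_R = D₃·R̄ = 0.184 × 19.4556 = 3.5798

3.58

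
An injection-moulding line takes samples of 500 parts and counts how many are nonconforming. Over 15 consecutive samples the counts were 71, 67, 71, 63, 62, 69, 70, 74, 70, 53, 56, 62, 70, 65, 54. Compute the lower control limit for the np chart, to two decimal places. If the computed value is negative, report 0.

p̄ = Σdᵢ / (k·n) = 977 / (15 × 500) = 0.13027
LCL = np̄ − 3·√(np̄(1−p̄)) = 65.1333 − 3 × 7.5265 = 42.5537

42.55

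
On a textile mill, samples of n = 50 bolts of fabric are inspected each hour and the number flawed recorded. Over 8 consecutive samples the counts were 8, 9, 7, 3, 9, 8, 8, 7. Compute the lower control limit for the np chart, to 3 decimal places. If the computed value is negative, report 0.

0.000

p̄ = Σdᵢ / (k·n) = 59 / (8 × 50) = 0.14750
LCL = np̄ − 3·√(np̄(1−p̄)) = 7.3750 − 3 × 2.5074 = -0.1473 → 0 (negative, so LCL = 0)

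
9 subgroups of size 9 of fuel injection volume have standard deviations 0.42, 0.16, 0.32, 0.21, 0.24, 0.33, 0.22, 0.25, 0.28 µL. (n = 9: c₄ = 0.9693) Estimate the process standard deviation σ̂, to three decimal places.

s̄ = (0.42 + 0.16 + 0.32 + 0.21 + 0.24 + 0.33 + 0.22 + 0.25 + 0.28) / 9 = 0.2700
σ̂ = s̄ / c₄ = 0.2700 / 0.9693 = 0.2786

0.279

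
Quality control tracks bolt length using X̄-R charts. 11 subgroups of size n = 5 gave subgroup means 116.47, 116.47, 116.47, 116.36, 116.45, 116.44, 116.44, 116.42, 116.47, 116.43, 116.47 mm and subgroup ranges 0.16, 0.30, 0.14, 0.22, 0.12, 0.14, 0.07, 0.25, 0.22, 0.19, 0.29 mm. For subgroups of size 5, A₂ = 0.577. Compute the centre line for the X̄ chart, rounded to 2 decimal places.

116.44

X̄̄ = (116.47 + 116.47 + 116.47 + 116.36 + 116.45 + 116.44 + 116.44 + 116.42 + 116.47 + 116.43 + 116.47) / 11 = 1280.8900 / 11 = 116.4445
CL = X̄̄ = 116.4445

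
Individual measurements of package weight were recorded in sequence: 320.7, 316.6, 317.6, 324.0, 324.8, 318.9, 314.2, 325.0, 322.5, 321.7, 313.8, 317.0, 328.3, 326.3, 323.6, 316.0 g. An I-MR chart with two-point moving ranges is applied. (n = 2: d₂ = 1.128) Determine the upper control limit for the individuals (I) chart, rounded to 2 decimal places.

333.40

X̄ = (320.7 + 316.6 + 317.6 + 324.0 + 324.8 + 318.9 + 314.2 + 325.0 + 322.5 + 321.7 + 313.8 + 317.0 + 328.3 + 326.3 + 323.6 + 316.0) / 16 = 320.6875
Moving ranges: 4.1, 1.0, 6.4, 0.8, 5.9, 4.7, 10.8, 2.5, 0.8, 7.9, 3.2, 11.3, 2.0, 2.7, 7.6; M̄R̄ = 71.7000 / 15 = 4.7800
UCL = X̄ + 3·M̄R̄/d₂ = 320.6875 + 3 × 4.7800 / 1.128 = 333.4003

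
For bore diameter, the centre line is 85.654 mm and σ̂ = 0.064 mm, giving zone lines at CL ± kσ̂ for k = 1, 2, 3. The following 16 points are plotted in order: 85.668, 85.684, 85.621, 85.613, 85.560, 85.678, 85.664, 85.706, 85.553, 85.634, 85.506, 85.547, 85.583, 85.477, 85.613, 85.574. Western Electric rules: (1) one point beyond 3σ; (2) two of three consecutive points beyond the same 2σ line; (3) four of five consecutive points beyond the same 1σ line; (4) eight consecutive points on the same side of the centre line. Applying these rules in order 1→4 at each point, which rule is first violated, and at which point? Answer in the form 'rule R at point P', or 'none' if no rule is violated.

rule 3 at point 13

Zone of each point (C = within 1σ̂, B = 1σ̂–2σ̂, A = 2σ̂–3σ̂, * = beyond 3σ̂; sign = side of CL): 1:+C, 2:+C, 3:-C, 4:-C, 5:-B, 6:+C, 7:+C, 8:+C, 9:-B, 10:-C, 11:-A, 12:-B, 13:-B, 14:-A, 15:-C, 16:-B
Rule 3 (four of five consecutive points beyond the same 1σ limit) is satisfied at point 13.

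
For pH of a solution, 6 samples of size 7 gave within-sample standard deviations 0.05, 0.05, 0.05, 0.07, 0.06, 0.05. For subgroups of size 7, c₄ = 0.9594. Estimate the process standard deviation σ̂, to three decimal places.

s̄ = (0.05 + 0.05 + 0.05 + 0.07 + 0.06 + 0.05) / 6 = 0.0550
σ̂ = s̄ / c₄ = 0.0550 / 0.9594 = 0.0573

0.057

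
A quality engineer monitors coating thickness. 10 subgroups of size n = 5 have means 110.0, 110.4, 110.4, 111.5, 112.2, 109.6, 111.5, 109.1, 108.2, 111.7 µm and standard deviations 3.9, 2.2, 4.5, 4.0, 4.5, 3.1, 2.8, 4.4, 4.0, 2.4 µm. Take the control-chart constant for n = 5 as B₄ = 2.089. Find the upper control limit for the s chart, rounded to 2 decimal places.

7.48

s̄ = (3.9 + 2.2 + 4.5 + 4.0 + 4.5 + 3.1 + 2.8 + 4.4 + 4.0 + 2.4) / 10 = 3.5800
UCL_s = B₄·s̄ = 2.089 × 3.5800 = 7.4786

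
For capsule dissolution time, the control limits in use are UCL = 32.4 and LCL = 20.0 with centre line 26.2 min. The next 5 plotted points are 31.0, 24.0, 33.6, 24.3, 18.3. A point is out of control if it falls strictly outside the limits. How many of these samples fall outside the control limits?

2

Compare each point to [20.0, 32.4]: sample 3 = 33.6 > UCL; sample 5 = 18.3 < LCL.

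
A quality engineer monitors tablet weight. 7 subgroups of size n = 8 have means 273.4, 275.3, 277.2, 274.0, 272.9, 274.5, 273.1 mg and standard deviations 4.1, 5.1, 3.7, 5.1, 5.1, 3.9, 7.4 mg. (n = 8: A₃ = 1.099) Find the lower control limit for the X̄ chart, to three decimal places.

268.942

X̄̄ = (273.4 + 275.3 + 277.2 + 274.0 + 272.9 + 274.5 + 273.1) / 7 = 274.3429
s̄ = (4.1 + 5.1 + 3.7 + 5.1 + 5.1 + 3.9 + 7.4) / 7 = 4.9143
LCL = X̄̄ − A₃·s̄ = 274.3429 − 1.099 × 4.9143 = 268.9421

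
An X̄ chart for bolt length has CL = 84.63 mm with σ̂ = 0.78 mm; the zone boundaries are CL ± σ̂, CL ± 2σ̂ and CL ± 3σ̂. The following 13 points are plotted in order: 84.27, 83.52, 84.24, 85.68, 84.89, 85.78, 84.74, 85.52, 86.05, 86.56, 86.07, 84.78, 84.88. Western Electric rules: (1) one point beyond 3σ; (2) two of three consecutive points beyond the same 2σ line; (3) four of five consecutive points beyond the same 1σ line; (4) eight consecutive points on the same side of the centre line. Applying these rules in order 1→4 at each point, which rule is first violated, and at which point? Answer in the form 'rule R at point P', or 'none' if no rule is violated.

rule 3 at point 10

Zone of each point (C = within 1σ̂, B = 1σ̂–2σ̂, A = 2σ̂–3σ̂, * = beyond 3σ̂; sign = side of CL): 1:-C, 2:-B, 3:-C, 4:+B, 5:+C, 6:+B, 7:+C, 8:+B, 9:+B, 10:+A, 11:+B, 12:+C, 13:+C
Rule 3 (four of five consecutive points beyond the same 1σ limit) is satisfied at point 10.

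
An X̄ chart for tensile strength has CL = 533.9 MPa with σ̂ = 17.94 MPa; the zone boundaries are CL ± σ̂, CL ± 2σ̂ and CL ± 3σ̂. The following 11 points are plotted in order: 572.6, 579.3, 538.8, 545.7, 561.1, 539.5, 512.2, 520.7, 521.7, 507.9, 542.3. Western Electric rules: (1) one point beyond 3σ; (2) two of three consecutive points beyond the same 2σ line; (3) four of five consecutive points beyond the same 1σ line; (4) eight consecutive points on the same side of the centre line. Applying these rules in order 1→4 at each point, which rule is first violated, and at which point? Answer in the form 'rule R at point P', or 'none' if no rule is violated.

rule 2 at point 2

Zone of each point (C = within 1σ̂, B = 1σ̂–2σ̂, A = 2σ̂–3σ̂, * = beyond 3σ̂; sign = side of CL): 1:+A, 2:+A, 3:+C, 4:+C, 5:+B, 6:+C, 7:-B, 8:-C, 9:-C, 10:-B, 11:+C
Rule 2 (two of three consecutive points beyond the same 2σ limit) is satisfied at point 2.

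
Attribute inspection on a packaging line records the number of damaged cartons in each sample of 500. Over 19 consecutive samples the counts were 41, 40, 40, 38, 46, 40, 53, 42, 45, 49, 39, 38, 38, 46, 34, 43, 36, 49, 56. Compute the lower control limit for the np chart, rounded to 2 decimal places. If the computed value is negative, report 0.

p̄ = Σdᵢ / (k·n) = 813 / (19 × 500) = 0.08558
LCL = np̄ − 3·√(np̄(1−p̄)) = 42.7895 − 3 × 6.2552 = 24.0239

24.02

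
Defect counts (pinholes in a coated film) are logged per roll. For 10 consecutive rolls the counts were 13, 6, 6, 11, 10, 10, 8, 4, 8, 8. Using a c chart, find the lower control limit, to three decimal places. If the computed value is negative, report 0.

0.000

c̄ = (13 + 6 + 6 + 11 + 10 + 10 + 8 + 4 + 8 + 8) / 10 = 84 / 10 = 8.4000
LCL = c̄ − 3√c̄ = 8.4000 − 3 × 2.8983 = -0.2948 → 0 (cannot be negative)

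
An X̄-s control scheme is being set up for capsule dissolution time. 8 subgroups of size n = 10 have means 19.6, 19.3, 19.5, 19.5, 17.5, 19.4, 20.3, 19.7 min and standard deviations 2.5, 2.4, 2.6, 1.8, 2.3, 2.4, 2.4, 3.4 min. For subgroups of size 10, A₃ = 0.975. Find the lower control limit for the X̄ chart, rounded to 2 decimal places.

X̄̄ = (19.6 + 19.3 + 19.5 + 19.5 + 17.5 + 19.4 + 20.3 + 19.7) / 8 = 19.3500
s̄ = (2.5 + 2.4 + 2.6 + 1.8 + 2.3 + 2.4 + 2.4 + 3.4) / 8 = 2.4750
LCL = X̄̄ − A₃·s̄ = 19.3500 − 0.975 × 2.4750 = 16.9369

16.94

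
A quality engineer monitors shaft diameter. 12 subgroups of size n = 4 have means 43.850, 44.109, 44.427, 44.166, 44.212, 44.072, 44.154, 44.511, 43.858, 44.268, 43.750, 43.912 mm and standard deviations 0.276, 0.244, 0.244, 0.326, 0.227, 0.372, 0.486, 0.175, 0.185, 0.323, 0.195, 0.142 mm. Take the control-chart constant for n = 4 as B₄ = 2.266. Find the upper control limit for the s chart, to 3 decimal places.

s̄ = (0.276 + 0.244 + 0.244 + 0.326 + 0.227 + 0.372 + 0.486 + 0.175 + 0.185 + 0.323 + 0.195 + 0.142) / 12 = 0.2662
UCL_s = B₄·s̄ = 2.266 × 0.2662 = 0.6033

0.603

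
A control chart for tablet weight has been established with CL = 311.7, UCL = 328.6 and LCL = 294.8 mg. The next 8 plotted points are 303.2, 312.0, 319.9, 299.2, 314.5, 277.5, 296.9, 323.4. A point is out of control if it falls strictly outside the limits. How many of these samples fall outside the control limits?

Compare each point to [294.8, 328.6]: sample 6 = 277.5 < LCL.

1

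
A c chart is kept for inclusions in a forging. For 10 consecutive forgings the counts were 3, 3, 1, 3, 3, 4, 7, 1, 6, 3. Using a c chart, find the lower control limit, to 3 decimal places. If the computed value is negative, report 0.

c̄ = (3 + 3 + 1 + 3 + 3 + 4 + 7 + 1 + 6 + 3) / 10 = 34 / 10 = 3.4000
LCL = c̄ − 3√c̄ = 3.4000 − 3 × 1.8439 = -2.1317 → 0 (cannot be negative)

0.000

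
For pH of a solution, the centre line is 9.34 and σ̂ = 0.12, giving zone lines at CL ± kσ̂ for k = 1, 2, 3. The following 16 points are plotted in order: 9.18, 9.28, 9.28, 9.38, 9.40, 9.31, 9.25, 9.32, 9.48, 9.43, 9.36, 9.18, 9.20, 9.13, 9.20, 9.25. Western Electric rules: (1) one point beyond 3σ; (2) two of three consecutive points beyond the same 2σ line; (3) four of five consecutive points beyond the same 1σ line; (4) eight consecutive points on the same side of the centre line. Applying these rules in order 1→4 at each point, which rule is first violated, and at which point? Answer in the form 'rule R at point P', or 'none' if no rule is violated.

rule 3 at point 15

Zone of each point (C = within 1σ̂, B = 1σ̂–2σ̂, A = 2σ̂–3σ̂, * = beyond 3σ̂; sign = side of CL): 1:-B, 2:-C, 3:-C, 4:+C, 5:+C, 6:-C, 7:-C, 8:-C, 9:+B, 10:+C, 11:+C, 12:-B, 13:-B, 14:-B, 15:-B, 16:-C
Rule 3 (four of five consecutive points beyond the same 1σ limit) is satisfied at point 15.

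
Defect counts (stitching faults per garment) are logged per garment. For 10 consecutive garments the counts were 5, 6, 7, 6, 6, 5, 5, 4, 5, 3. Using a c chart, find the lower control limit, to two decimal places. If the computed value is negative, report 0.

c̄ = (5 + 6 + 7 + 6 + 6 + 5 + 5 + 4 + 5 + 3) / 10 = 52 / 10 = 5.2000
LCL = c̄ − 3√c̄ = 5.2000 − 3 × 2.2804 = -1.6411 → 0 (cannot be negative)

0.00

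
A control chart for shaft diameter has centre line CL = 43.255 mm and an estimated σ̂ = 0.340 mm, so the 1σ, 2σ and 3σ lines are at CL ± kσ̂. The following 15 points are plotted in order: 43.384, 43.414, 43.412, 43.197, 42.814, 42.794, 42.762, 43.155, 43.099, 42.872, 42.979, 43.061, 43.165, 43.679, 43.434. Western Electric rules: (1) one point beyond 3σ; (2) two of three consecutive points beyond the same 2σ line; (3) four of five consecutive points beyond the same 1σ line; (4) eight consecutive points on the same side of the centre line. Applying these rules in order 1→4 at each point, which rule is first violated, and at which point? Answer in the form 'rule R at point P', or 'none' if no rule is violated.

Zone of each point (C = within 1σ̂, B = 1σ̂–2σ̂, A = 2σ̂–3σ̂, * = beyond 3σ̂; sign = side of CL): 1:+C, 2:+C, 3:+C, 4:-C, 5:-B, 6:-B, 7:-B, 8:-C, 9:-C, 10:-B, 11:-C, 12:-C, 13:-C, 14:+B, 15:+C
Rule 4 (eight consecutive points on the same side of the centre line) is satisfied at point 11.

rule 4 at point 11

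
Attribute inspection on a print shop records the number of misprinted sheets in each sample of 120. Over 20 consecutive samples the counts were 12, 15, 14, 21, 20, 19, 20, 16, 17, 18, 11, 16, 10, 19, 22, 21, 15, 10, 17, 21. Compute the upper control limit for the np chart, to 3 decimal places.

p̄ = Σdᵢ / (k·n) = 334 / (20 × 120) = 0.13917
UCL = np̄ + 3·√(np̄(1−p̄)) = 16.7000 + 3 × √(16.7000×0.86083) = 16.7000 + 3 × 3.7916 = 28.0747

28.075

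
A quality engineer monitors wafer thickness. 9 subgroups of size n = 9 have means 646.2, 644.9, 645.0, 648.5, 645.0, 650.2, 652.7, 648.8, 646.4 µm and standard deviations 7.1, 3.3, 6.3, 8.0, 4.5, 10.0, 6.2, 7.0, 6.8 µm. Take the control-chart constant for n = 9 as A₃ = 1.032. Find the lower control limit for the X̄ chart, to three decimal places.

640.734

X̄̄ = (646.2 + 644.9 + 645.0 + 648.5 + 645.0 + 650.2 + 652.7 + 648.8 + 646.4) / 9 = 647.5222
s̄ = (7.1 + 3.3 + 6.3 + 8.0 + 4.5 + 10.0 + 6.2 + 7.0 + 6.8) / 9 = 6.5778
LCL = X̄̄ − A₃·s̄ = 647.5222 − 1.032 × 6.5778 = 640.7340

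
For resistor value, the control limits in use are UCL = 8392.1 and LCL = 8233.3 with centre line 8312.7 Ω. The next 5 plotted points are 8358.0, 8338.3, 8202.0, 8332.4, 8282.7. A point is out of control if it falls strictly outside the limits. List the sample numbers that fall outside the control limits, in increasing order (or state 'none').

Compare each point to [8233.3, 8392.1]: sample 3 = 8202.0 < LCL.

3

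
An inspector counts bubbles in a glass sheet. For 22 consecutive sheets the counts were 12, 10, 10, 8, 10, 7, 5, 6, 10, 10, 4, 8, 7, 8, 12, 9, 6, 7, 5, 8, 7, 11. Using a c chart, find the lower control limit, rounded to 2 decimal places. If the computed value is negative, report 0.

c̄ = (12 + 10 + 10 + 8 + 10 + 7 + 5 + 6 + 10 + 10 + 4 + 8 + 7 + 8 + 12 + 9 + 6 + 7 + 5 + 8 + 7 + 11) / 22 = 180 / 22 = 8.1818
LCL = c̄ − 3√c̄ = 8.1818 − 3 × 2.8604 = -0.3993 → 0 (cannot be negative)

0.00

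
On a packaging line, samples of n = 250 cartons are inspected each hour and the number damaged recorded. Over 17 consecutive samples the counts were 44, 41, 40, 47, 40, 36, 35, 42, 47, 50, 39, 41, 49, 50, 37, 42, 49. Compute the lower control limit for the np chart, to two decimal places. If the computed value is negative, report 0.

25.00

p̄ = Σdᵢ / (k·n) = 729 / (17 × 250) = 0.17153
LCL = np̄ − 3·√(np̄(1−p̄)) = 42.8824 − 3 × 5.9604 = 25.0011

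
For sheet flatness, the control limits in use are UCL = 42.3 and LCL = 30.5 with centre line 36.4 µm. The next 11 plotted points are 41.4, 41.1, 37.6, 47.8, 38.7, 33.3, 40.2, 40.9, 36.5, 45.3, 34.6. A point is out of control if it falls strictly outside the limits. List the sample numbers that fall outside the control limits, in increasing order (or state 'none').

4, 10

Compare each point to [30.5, 42.3]: sample 4 = 47.8 > UCL; sample 10 = 45.3 > UCL.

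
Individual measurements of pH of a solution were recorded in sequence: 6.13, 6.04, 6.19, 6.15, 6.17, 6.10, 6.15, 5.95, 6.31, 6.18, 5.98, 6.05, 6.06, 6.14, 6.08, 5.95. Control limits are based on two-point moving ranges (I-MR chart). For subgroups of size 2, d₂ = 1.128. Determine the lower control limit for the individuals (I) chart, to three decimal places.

X̄ = (6.13 + 6.04 + 6.19 + 6.15 + 6.17 + 6.10 + 6.15 + 5.95 + 6.31 + 6.18 + 5.98 + 6.05 + 6.06 + 6.14 + 6.08 + 5.95) / 16 = 6.1019
Moving ranges: 0.09, 0.15, 0.04, 0.02, 0.07, 0.05, 0.20, 0.36, 0.13, 0.20, 0.07, 0.01, 0.08, 0.06, 0.13; M̄R̄ = 1.6600 / 15 = 0.1107
LCL = X̄ − 3·M̄R̄/d₂ = 6.1019 − 3 × 0.1107 / 1.128 = 5.8075

5.808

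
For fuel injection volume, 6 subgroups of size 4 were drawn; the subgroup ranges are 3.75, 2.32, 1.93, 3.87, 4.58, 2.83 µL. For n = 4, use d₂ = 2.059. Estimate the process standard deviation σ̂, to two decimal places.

R̄ = (3.75 + 2.32 + 1.93 + 3.87 + 4.58 + 2.83) / 6 = 3.2133
σ̂ = R̄ / d₂ = 3.2133 / 2.059 = 1.5606

1.56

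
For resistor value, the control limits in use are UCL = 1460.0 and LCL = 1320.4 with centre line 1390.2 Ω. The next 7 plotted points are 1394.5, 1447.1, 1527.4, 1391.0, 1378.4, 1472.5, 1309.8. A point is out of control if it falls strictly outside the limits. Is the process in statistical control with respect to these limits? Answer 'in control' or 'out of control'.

Compare each point to [1320.4, 1460.0]: sample 3 = 1527.4 > UCL; sample 6 = 1472.5 > UCL; sample 7 = 1309.8 < LCL.

out of control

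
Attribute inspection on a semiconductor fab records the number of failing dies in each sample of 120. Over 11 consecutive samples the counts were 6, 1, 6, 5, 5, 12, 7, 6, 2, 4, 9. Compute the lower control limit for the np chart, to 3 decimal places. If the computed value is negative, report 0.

p̄ = Σdᵢ / (k·n) = 63 / (11 × 120) = 0.04773
LCL = np̄ − 3·√(np̄(1−p̄)) = 5.7273 − 3 × 2.3354 = -1.2788 → 0 (negative, so LCL = 0)

0.000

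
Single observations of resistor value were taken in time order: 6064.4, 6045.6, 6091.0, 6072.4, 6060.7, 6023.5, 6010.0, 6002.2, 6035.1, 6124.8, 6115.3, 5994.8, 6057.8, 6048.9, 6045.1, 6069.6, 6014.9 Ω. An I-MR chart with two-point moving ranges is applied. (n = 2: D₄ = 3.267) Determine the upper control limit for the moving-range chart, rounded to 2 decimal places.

Moving ranges: 18.8, 45.4, 18.6, 11.7, 37.2, 13.5, 7.8, 32.9, 89.7, 9.5, 120.5, 63.0, 8.9, 3.8, 24.5, 54.7; M̄R̄ = 560.5000 / 16 = 35.0312
UCL_MR = D₄·M̄R̄ = 3.267 × 35.0312 = 114.4471

114.45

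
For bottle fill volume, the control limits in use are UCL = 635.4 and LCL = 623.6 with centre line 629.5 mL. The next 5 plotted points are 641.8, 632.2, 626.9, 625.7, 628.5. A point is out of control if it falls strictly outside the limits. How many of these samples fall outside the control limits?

Compare each point to [623.6, 635.4]: sample 1 = 641.8 > UCL.

1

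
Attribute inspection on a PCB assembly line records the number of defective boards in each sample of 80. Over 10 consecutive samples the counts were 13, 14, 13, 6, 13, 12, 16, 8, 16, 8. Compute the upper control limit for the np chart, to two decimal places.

21.45

p̄ = Σdᵢ / (k·n) = 119 / (10 × 80) = 0.14875
UCL = np̄ + 3·√(np̄(1−p̄)) = 11.9000 + 3 × √(11.9000×0.85125) = 11.9000 + 3 × 3.1827 = 21.4482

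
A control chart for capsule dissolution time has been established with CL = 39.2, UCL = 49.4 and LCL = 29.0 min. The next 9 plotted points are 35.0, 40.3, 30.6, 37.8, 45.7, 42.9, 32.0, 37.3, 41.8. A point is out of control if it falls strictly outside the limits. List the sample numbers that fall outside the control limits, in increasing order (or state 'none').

none

All 9 points lie within [29.0, 49.4].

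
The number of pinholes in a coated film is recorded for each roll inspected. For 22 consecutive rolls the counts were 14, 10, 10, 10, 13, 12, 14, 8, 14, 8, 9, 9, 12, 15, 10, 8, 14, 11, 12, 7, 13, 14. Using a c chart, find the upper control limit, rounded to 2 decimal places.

c̄ = (14 + 10 + 10 + 10 + 13 + 12 + 14 + 8 + 14 + 8 + 9 + 9 + 12 + 15 + 10 + 8 + 14 + 11 + 12 + 7 + 13 + 14) / 22 = 247 / 22 = 11.2273
UCL = c̄ + 3√c̄ = 11.2273 + 3 × √11.2273 = 11.2273 + 3 × 3.3507 = 21.2794

21.28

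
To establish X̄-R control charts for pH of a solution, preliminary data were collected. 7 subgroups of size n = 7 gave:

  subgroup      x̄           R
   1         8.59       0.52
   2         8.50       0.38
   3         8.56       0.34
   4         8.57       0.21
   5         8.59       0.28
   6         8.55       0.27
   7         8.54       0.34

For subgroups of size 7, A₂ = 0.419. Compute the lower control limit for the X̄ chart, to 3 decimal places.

8.417

X̄̄ = (8.59 + 8.50 + 8.56 + 8.57 + 8.59 + 8.55 + 8.54) / 7 = 59.9000 / 7 = 8.5571
R̄ = (0.52 + 0.38 + 0.34 + 0.21 + 0.28 + 0.27 + 0.34) / 7 = 2.3400 / 7 = 0.3343
LCL = X̄̄ − A₂·R̄ = 8.5571 − 0.419 × 0.3343 = 8.4171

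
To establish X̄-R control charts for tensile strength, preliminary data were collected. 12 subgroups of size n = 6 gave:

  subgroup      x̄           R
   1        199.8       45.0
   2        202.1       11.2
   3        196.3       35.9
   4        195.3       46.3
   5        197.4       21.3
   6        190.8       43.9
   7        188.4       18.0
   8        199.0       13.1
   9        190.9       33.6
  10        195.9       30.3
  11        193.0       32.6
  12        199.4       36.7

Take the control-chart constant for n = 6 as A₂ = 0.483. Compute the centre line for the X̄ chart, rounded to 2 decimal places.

X̄̄ = (199.8 + 202.1 + 196.3 + 195.3 + 197.4 + 190.8 + 188.4 + 199.0 + 190.9 + 195.9 + 193.0 + 199.4) / 12 = 2348.3000 / 12 = 195.6917
CL = X̄̄ = 195.6917

195.69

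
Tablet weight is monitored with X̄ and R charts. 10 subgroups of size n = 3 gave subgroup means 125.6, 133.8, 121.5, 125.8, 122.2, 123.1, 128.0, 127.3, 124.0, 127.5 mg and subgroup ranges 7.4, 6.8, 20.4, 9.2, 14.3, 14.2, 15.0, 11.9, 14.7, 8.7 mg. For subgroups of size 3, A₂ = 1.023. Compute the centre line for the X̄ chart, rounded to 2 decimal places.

X̄̄ = (125.6 + 133.8 + 121.5 + 125.8 + 122.2 + 123.1 + 128.0 + 127.3 + 124.0 + 127.5) / 10 = 1258.8000 / 10 = 125.8800
CL = X̄̄ = 125.8800

125.88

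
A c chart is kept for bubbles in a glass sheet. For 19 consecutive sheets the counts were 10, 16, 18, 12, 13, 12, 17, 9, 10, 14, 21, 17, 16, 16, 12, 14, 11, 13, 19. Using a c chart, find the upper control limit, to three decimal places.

c̄ = (10 + 16 + 18 + 12 + 13 + 12 + 17 + 9 + 10 + 14 + 21 + 17 + 16 + 16 + 12 + 14 + 11 + 13 + 19) / 19 = 270 / 19 = 14.2105
UCL = c̄ + 3√c̄ = 14.2105 + 3 × √14.2105 = 14.2105 + 3 × 3.7697 = 25.5196

25.520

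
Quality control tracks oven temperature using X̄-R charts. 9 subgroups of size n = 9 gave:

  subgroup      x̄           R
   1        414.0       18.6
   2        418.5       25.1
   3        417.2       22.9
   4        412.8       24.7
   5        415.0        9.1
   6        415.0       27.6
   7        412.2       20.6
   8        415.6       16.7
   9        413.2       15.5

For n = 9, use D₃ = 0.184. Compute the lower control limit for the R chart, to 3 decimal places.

R̄ = (18.6 + 25.1 + 22.9 + 24.7 + 9.1 + 27.6 + 20.6 + 16.7 + 15.5) / 9 = 180.8000 / 9 = 20.0889
LCL_R = D₃·R̄ = 0.184 × 20.0889 = 3.6964

3.696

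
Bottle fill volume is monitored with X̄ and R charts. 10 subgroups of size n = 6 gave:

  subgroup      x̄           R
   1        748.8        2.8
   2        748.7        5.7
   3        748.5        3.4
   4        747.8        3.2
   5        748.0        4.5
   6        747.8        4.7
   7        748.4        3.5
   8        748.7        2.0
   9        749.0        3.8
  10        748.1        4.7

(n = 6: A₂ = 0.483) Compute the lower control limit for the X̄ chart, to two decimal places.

X̄̄ = (748.8 + 748.7 + 748.5 + 747.8 + 748.0 + 747.8 + 748.4 + 748.7 + 749.0 + 748.1) / 10 = 7483.8000 / 10 = 748.3800
R̄ = (2.8 + 5.7 + 3.4 + 3.2 + 4.5 + 4.7 + 3.5 + 2.0 + 3.8 + 4.7) / 10 = 38.3000 / 10 = 3.8300
LCL = X̄̄ − A₂·R̄ = 748.3800 − 0.483 × 3.8300 = 746.5301

746.53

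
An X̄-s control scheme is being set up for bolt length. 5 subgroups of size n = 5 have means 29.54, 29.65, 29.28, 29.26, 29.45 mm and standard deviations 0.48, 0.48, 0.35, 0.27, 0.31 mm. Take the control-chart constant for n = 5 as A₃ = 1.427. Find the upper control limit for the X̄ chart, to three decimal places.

X̄̄ = (29.54 + 29.65 + 29.28 + 29.26 + 29.45) / 5 = 29.4360
s̄ = (0.48 + 0.48 + 0.35 + 0.27 + 0.31) / 5 = 0.3780
UCL = X̄̄ + A₃·s̄ = 29.4360 + 1.427 × 0.3780 = 29.9754

29.975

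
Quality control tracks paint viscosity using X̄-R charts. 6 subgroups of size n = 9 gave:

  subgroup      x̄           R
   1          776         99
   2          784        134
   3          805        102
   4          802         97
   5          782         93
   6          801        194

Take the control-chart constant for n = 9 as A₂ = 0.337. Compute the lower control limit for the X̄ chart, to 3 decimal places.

X̄̄ = (776 + 784 + 805 + 802 + 782 + 801) / 6 = 4750.0000 / 6 = 791.6667
R̄ = (99 + 134 + 102 + 97 + 93 + 194) / 6 = 719.0000 / 6 = 119.8333
LCL = X̄̄ − A₂·R̄ = 791.6667 − 0.337 × 119.8333 = 751.2828

751.283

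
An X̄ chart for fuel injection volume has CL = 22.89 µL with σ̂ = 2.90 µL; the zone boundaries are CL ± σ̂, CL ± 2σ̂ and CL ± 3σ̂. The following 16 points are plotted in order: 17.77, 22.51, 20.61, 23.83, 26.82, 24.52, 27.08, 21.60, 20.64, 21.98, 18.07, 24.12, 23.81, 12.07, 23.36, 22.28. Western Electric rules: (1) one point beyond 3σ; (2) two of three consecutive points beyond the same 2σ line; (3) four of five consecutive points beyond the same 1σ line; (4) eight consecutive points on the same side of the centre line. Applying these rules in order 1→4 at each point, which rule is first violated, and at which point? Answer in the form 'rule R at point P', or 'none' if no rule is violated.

rule 1 at point 14

Zone of each point (C = within 1σ̂, B = 1σ̂–2σ̂, A = 2σ̂–3σ̂, * = beyond 3σ̂; sign = side of CL): 1:-B, 2:-C, 3:-C, 4:+C, 5:+B, 6:+C, 7:+B, 8:-C, 9:-C, 10:-C, 11:-B, 12:+C, 13:+C, 14:-*, 15:+C, 16:-C
Rule 1 (one point beyond the 3σ limits) is satisfied at point 14.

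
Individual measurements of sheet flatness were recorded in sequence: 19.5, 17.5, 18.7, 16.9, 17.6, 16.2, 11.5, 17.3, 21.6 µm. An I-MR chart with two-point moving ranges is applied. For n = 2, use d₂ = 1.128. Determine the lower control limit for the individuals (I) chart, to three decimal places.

10.142

X̄ = (19.5 + 17.5 + 18.7 + 16.9 + 17.6 + 16.2 + 11.5 + 17.3 + 21.6) / 9 = 17.4222
Moving ranges: 2.0, 1.2, 1.8, 0.7, 1.4, 4.7, 5.8, 4.3; M̄R̄ = 21.9000 / 8 = 2.7375
LCL = X̄ − 3·M̄R̄/d₂ = 17.4222 − 3 × 2.7375 / 1.128 = 10.1416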